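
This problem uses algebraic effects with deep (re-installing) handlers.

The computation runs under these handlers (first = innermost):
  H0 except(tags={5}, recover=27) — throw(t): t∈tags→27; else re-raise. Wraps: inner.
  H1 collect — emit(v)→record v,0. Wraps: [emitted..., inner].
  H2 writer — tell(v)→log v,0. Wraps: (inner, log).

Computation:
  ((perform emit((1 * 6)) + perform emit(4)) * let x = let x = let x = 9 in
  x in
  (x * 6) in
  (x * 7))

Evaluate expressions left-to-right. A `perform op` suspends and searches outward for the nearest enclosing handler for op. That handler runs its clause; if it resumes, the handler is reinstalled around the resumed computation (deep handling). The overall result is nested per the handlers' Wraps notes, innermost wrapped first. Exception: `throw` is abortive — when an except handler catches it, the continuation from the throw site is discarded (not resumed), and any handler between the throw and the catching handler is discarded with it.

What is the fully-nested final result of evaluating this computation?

Answer: ([6, 4, 0], ())

Evaluation trace:
emit(6) @ H1 ⇒ out+=6
emit(4) @ H1 ⇒ out+=4
H0 returns 0
H1 returns [6, 4, 0]
H2 returns ([6, 4, 0], ())
= ([6, 4, 0], ())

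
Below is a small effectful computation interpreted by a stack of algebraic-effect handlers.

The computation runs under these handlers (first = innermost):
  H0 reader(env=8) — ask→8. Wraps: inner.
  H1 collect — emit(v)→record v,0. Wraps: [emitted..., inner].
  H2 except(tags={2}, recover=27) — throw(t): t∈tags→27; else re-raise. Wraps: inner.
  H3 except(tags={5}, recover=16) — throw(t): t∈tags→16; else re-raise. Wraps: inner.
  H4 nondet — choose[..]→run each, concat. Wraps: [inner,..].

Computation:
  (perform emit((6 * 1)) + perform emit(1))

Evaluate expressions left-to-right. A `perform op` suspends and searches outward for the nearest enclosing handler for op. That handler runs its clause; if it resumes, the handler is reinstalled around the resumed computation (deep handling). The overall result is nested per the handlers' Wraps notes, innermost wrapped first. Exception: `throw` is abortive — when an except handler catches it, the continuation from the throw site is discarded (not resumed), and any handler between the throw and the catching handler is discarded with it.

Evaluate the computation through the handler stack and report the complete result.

Working:
emit(6) @ H1 ⇒ out+=6
emit(1) @ H1 ⇒ out+=1
H0 returns 0
H1 returns [6, 1, 0]
H2 returns [6, 1, 0]
H3 returns [6, 1, 0]
H4 returns [[6, 1, 0]]
= [[6, 1, 0]]

Answer: [[6, 1, 0]]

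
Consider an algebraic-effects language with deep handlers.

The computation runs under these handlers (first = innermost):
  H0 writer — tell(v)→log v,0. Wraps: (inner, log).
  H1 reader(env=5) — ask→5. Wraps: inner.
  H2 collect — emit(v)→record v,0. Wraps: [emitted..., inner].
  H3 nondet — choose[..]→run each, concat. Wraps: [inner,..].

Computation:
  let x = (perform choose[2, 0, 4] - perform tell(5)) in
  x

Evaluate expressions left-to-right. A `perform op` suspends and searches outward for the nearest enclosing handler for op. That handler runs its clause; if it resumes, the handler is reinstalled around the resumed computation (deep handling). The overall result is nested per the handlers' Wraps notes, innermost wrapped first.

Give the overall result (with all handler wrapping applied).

Step-by-step:
choose[2, 0, 4] @ H3
  branch[0] choose=2:
    tell(5) @ H0 ⇒ log+=5
    H0 returns (2, (5))
    H1 returns (2, (5))
    H2 returns [(2, (5))]
    H3 returns [[(2, (5))]]
  branch[1] choose=0:
    tell(5) @ H0 ⇒ log+=5
    H0 returns (0, (5))
    H1 returns (0, (5))
    H2 returns [(0, (5))]
    H3 returns [[(0, (5))]]
  branch[2] choose=4:
    tell(5) @ H0 ⇒ log+=5
    H0 returns (4, (5))
    H1 returns (4, (5))
    H2 returns [(4, (5))]
    H3 returns [[(4, (5))]]
= [[(2, (5))], [(0, (5))], [(4, (5))]]

Answer: [[(2, (5))], [(0, (5))], [(4, (5))]]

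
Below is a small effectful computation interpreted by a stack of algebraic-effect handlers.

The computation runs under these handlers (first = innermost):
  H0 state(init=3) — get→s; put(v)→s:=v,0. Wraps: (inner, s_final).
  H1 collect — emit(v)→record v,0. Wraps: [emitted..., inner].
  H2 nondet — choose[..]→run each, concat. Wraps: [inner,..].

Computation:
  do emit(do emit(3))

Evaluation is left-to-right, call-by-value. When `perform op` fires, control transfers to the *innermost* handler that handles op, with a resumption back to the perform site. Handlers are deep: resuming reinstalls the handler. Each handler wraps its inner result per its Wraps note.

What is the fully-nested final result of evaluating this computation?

Answer: [[3, 0, (0, 3)]]

Evaluation trace:
emit(3) @ H1 ⇒ out+=3
emit(0) @ H1 ⇒ out+=0
H0 returns (0, 3)
H1 returns [3, 0, (0, 3)]
H2 returns [[3, 0, (0, 3)]]
= [[3, 0, (0, 3)]]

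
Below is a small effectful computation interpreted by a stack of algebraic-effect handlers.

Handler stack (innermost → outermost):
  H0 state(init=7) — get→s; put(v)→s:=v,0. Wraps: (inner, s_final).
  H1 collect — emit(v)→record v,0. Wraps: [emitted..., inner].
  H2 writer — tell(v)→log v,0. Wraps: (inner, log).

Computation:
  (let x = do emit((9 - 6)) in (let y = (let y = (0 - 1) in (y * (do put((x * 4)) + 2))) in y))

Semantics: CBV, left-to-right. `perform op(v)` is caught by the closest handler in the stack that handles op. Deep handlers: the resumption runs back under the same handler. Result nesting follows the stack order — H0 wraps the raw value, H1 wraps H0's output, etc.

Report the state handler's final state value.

Evaluation trace:
emit(3) @ H1 ⇒ out+=3
put(0) @ H0 ⇒ s:=0
H0 returns (-2, 0)
H1 returns [3, (-2, 0)]
H2 returns ([3, (-2, 0)], ())
= ([3, (-2, 0)], ())

Answer: 0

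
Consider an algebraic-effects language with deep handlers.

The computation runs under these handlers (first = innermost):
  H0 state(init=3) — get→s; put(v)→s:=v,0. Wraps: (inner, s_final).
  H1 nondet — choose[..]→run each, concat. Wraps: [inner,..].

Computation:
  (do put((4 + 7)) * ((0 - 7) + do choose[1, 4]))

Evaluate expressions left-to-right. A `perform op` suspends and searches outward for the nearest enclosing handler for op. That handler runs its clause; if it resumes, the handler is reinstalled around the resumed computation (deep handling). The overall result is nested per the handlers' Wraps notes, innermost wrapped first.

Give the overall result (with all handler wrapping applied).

Evaluation trace:
put(11) @ H0 ⇒ s:=11
choose[1, 4] @ H1
  branch[0] choose=1:
    H0 returns (0, 11)
    H1 returns [(0, 11)]
  branch[1] choose=4:
    H0 returns (0, 11)
    H1 returns [(0, 11)]
= [(0, 11), (0, 11)]

Answer: [(0, 11), (0, 11)]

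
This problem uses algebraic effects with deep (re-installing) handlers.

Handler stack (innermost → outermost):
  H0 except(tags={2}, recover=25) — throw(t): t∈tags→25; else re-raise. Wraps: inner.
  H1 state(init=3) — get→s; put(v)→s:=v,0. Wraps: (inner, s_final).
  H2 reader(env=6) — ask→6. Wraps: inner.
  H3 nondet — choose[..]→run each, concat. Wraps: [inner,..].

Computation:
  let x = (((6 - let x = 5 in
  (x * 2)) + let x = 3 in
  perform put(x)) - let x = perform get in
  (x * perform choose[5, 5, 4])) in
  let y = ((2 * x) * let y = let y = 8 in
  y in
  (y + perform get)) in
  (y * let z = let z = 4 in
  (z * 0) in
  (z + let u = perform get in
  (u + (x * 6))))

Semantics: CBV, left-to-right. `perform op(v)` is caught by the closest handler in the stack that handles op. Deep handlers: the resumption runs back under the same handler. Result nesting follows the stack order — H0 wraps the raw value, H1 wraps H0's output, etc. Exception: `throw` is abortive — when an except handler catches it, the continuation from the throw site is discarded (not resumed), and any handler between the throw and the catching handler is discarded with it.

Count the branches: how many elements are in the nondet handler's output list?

Answer: 3

Step-by-step:
put(3) @ H1 ⇒ s:=3
get @ H1 ⇒ 3
choose[5, 5, 4] @ H3
  branch[0] choose=5:
    get @ H1 ⇒ 3
    get @ H1 ⇒ 3
    H0 returns 46398
    H1 returns (46398, 3)
    H2 returns (46398, 3)
    H3 returns [(46398, 3)]
  branch[1] choose=5:
    get @ H1 ⇒ 3
    get @ H1 ⇒ 3
    H0 returns 46398
    H1 returns (46398, 3)
    H2 returns (46398, 3)
    H3 returns [(46398, 3)]
  branch[2] choose=4:
    get @ H1 ⇒ 3
    get @ H1 ⇒ 3
    H0 returns 32736
    H1 returns (32736, 3)
    H2 returns (32736, 3)
    H3 returns [(32736, 3)]
= [(46398, 3), (46398, 3), (32736, 3)]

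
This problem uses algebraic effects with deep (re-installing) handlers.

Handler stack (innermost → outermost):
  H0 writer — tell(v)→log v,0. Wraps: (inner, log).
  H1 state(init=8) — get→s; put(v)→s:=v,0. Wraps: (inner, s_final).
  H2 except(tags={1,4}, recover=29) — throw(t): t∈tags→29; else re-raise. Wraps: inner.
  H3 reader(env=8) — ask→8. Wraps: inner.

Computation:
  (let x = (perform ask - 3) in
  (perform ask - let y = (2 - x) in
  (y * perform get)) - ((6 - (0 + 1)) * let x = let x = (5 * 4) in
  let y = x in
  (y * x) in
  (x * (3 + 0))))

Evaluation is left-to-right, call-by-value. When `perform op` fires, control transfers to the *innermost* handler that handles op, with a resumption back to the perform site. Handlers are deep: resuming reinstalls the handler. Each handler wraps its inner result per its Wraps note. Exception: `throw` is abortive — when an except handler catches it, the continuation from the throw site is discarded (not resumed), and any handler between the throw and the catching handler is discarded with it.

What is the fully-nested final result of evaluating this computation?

Answer: ((-5968, ()), 8)

Working:
ask @ H3 ⇒ 8
ask @ H3 ⇒ 8
get @ H1 ⇒ 8
H0 returns (-5968, ())
H1 returns ((-5968, ()), 8)
H2 returns ((-5968, ()), 8)
H3 returns ((-5968, ()), 8)
= ((-5968, ()), 8)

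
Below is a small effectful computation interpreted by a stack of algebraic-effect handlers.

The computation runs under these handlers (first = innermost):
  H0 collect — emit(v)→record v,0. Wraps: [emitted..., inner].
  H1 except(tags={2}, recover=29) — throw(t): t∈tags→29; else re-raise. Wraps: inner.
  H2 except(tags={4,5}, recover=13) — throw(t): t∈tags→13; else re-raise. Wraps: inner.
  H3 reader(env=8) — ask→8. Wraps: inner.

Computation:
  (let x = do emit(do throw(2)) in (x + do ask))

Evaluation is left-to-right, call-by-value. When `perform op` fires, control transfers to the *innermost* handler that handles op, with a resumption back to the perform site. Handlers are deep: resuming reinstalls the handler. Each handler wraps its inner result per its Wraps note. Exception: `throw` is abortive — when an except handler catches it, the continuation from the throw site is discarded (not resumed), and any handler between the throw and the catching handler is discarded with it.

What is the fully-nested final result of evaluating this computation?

Step-by-step:
throw(2) @ H1 caught ⇒ 29
H2 returns 29
H3 returns 29
= 29

Answer: 29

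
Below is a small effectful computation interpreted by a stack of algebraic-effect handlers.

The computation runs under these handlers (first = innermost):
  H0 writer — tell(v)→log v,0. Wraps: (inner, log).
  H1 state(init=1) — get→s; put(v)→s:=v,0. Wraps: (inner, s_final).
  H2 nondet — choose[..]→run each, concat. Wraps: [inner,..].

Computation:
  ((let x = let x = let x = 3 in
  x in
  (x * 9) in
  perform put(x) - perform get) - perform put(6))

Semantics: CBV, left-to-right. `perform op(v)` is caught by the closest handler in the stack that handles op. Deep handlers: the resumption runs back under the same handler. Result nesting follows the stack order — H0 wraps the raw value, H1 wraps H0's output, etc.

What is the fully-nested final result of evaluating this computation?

Working:
put(27) @ H1 ⇒ s:=27
get @ H1 ⇒ 27
put(6) @ H1 ⇒ s:=6
H0 returns (-27, ())
H1 returns ((-27, ()), 6)
H2 returns [((-27, ()), 6)]
= [((-27, ()), 6)]

Answer: [((-27, ()), 6)]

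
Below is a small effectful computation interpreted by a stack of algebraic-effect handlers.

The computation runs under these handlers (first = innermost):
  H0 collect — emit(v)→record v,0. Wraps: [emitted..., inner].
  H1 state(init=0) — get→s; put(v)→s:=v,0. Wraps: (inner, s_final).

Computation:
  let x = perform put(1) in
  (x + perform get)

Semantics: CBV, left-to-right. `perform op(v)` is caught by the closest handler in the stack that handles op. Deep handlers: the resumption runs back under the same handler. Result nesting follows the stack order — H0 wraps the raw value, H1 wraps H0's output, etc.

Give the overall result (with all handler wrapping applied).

Answer: ([1], 1)

Step-by-step:
put(1) @ H1 ⇒ s:=1
get @ H1 ⇒ 1
H0 returns [1]
H1 returns ([1], 1)
= ([1], 1)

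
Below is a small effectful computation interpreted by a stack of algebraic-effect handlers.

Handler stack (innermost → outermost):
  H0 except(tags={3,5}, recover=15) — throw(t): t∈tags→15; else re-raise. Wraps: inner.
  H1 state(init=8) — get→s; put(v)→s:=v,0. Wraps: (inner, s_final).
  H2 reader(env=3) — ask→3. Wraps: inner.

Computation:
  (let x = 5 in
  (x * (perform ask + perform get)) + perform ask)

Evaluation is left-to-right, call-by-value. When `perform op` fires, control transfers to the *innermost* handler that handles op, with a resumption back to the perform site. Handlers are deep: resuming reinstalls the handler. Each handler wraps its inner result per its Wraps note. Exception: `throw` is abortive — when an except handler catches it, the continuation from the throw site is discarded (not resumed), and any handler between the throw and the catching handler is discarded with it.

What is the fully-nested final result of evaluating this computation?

Evaluation trace:
ask @ H2 ⇒ 3
get @ H1 ⇒ 8
ask @ H2 ⇒ 3
H0 returns 58
H1 returns (58, 8)
H2 returns (58, 8)
= (58, 8)

Answer: (58, 8)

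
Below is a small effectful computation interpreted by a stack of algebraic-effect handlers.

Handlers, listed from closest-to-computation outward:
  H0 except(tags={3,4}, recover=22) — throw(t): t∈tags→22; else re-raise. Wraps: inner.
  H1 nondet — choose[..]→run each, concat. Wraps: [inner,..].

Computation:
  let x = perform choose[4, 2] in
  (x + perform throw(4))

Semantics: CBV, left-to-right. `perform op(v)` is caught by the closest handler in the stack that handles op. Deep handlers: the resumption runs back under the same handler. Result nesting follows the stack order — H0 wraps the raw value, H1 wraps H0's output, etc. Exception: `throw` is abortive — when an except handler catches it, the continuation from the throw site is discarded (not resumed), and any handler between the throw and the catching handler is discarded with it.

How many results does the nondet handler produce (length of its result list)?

Evaluation trace:
choose[4, 2] @ H1
  branch[0] choose=4:
    throw(4) @ H0 caught ⇒ 22
    H1 returns [22]
  branch[1] choose=2:
    throw(4) @ H0 caught ⇒ 22
    H1 returns [22]
= [22, 22]

Answer: 2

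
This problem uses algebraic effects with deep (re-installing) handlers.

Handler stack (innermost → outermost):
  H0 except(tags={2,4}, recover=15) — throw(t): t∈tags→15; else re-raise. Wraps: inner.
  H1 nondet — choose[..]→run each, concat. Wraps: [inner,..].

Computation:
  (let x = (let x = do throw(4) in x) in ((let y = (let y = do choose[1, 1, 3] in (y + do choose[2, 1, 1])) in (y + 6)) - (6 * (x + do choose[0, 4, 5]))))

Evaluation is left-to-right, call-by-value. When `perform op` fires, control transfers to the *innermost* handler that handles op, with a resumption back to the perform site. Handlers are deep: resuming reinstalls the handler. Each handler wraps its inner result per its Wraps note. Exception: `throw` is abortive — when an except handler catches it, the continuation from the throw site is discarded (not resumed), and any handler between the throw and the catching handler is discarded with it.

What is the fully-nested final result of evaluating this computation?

Answer: [15]

Working:
throw(4) @ H0 caught ⇒ 15
H1 returns [15]
= [15]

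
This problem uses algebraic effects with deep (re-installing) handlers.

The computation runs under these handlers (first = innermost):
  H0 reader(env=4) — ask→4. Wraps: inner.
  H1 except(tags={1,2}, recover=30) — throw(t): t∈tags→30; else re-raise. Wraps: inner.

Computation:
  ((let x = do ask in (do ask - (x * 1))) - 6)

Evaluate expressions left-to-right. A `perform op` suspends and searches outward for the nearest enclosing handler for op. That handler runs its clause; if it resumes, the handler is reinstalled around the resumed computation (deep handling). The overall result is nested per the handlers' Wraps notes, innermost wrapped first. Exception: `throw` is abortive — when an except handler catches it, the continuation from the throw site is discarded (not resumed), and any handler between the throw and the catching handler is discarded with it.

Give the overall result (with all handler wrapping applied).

Step-by-step:
ask @ H0 ⇒ 4
ask @ H0 ⇒ 4
H0 returns -6
H1 returns -6
= -6

Answer: -6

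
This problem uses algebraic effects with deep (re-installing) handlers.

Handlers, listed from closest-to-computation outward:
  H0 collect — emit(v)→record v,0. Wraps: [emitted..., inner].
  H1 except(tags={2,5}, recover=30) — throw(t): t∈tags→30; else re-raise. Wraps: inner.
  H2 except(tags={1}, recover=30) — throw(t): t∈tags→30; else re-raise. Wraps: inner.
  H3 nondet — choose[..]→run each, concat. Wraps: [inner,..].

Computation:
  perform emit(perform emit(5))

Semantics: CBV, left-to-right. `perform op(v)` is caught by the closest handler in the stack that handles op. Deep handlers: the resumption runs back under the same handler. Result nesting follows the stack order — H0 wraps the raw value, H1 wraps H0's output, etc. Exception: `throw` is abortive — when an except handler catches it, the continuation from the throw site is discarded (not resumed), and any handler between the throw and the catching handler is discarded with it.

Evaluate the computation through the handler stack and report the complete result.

Working:
emit(5) @ H0 ⇒ out+=5
emit(0) @ H0 ⇒ out+=0
H0 returns [5, 0, 0]
H1 returns [5, 0, 0]
H2 returns [5, 0, 0]
H3 returns [[5, 0, 0]]
= [[5, 0, 0]]

Answer: [[5, 0, 0]]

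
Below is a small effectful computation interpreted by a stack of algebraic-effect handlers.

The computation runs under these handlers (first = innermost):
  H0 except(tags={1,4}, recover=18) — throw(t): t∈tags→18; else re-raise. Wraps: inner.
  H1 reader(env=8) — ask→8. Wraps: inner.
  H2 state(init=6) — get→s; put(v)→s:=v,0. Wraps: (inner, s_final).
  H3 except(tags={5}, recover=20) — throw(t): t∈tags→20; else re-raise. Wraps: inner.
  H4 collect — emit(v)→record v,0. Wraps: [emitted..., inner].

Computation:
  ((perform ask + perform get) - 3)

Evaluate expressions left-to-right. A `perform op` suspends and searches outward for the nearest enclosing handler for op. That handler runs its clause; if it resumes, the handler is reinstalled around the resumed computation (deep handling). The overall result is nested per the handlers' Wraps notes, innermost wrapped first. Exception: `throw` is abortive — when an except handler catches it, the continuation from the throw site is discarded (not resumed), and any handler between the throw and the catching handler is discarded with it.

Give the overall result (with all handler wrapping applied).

Working:
ask @ H1 ⇒ 8
get @ H2 ⇒ 6
H0 returns 11
H1 returns 11
H2 returns (11, 6)
H3 returns (11, 6)
H4 returns [(11, 6)]
= [(11, 6)]

Answer: [(11, 6)]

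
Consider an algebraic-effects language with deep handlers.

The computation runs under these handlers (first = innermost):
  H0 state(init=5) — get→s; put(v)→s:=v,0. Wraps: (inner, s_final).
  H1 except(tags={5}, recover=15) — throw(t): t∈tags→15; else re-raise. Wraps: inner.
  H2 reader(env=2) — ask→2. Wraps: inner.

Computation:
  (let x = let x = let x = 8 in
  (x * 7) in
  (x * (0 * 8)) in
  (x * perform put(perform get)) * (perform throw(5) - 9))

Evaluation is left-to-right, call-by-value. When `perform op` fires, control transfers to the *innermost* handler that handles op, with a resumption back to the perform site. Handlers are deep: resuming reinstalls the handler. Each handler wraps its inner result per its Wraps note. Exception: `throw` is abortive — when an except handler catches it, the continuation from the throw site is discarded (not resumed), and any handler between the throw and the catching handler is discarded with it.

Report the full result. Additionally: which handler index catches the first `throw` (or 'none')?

Answer: 15 ; first throw caught by: H1

Evaluation trace:
get @ H0 ⇒ 5
put(5) @ H0 ⇒ s:=5
throw(5) @ H1 caught ⇒ 15
H2 returns 15
= 15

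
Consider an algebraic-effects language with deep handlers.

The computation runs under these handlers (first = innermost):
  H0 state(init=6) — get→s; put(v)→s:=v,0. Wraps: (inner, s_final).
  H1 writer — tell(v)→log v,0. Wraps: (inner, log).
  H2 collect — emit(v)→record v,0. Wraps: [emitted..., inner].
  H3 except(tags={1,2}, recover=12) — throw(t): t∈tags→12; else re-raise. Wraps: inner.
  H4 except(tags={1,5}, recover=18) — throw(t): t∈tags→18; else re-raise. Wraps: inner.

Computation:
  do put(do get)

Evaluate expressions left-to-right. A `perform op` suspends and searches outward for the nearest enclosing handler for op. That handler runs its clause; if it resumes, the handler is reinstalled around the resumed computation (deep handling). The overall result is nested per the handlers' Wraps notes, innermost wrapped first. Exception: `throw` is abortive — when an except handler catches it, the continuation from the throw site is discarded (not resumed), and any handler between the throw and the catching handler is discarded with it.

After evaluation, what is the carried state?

Step-by-step:
get @ H0 ⇒ 6
put(6) @ H0 ⇒ s:=6
H0 returns (0, 6)
H1 returns ((0, 6), ())
H2 returns [((0, 6), ())]
H3 returns [((0, 6), ())]
H4 returns [((0, 6), ())]
= [((0, 6), ())]

Answer: 6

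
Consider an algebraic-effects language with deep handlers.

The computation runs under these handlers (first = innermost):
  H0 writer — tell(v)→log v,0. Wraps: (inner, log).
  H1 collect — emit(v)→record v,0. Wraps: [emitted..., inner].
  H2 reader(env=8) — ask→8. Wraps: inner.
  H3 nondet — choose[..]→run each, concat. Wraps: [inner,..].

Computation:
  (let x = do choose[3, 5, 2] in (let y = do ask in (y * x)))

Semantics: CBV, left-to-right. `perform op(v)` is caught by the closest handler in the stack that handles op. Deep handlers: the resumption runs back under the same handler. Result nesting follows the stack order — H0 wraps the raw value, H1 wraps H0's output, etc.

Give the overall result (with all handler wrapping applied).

Answer: [[(24, ())], [(40, ())], [(16, ())]]

Working:
choose[3, 5, 2] @ H3
  branch[0] choose=3:
    ask @ H2 ⇒ 8
    H0 returns (24, ())
    H1 returns [(24, ())]
    H2 returns [(24, ())]
    H3 returns [[(24, ())]]
  branch[1] choose=5:
    ask @ H2 ⇒ 8
    H0 returns (40, ())
    H1 returns [(40, ())]
    H2 returns [(40, ())]
    H3 returns [[(40, ())]]
  branch[2] choose=2:
    ask @ H2 ⇒ 8
    H0 returns (16, ())
    H1 returns [(16, ())]
    H2 returns [(16, ())]
    H3 returns [[(16, ())]]
= [[(24, ())], [(40, ())], [(16, ())]]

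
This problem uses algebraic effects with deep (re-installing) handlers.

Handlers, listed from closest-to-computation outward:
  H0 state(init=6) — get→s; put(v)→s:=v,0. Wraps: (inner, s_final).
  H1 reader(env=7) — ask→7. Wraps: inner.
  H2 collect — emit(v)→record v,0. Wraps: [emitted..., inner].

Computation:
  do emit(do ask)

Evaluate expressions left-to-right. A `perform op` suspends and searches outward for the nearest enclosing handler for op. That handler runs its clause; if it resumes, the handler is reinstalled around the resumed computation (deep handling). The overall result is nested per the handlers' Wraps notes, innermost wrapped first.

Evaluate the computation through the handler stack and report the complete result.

Answer: [7, (0, 6)]

Working:
ask @ H1 ⇒ 7
emit(7) @ H2 ⇒ out+=7
H0 returns (0, 6)
H1 returns (0, 6)
H2 returns [7, (0, 6)]
= [7, (0, 6)]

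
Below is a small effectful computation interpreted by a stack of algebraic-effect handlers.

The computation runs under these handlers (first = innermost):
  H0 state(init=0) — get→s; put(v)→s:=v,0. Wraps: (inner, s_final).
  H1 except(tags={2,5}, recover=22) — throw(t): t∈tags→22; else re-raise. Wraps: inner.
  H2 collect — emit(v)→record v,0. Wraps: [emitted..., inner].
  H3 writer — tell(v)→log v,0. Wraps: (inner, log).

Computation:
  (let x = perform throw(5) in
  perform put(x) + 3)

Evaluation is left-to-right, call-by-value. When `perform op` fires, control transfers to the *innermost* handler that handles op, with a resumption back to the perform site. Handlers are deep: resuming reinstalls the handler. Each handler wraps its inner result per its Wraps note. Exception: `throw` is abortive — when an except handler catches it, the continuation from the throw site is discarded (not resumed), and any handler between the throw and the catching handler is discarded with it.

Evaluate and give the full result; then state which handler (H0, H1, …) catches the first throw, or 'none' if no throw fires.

Answer: ([22], ()) ; first throw caught by: H1

Step-by-step:
throw(5) @ H1 caught ⇒ 22
H2 returns [22]
H3 returns ([22], ())
= ([22], ())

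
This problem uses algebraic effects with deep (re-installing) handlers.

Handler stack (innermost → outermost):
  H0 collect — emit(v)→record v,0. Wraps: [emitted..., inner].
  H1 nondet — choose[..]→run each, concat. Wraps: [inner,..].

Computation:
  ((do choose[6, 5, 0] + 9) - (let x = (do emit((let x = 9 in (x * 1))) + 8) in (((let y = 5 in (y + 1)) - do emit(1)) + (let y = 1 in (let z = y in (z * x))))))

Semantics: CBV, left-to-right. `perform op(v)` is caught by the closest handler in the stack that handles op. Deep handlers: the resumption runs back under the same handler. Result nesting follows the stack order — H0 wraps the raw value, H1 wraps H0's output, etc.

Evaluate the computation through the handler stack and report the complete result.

Answer: [[9, 1, 1], [9, 1, 0], [9, 1, -5]]

Evaluation trace:
choose[6, 5, 0] @ H1
  branch[0] choose=6:
    emit(9) @ H0 ⇒ out+=9
    emit(1) @ H0 ⇒ out+=1
    H0 returns [9, 1, 1]
    H1 returns [[9, 1, 1]]
  branch[1] choose=5:
    emit(9) @ H0 ⇒ out+=9
    emit(1) @ H0 ⇒ out+=1
    H0 returns [9, 1, 0]
    H1 returns [[9, 1, 0]]
  branch[2] choose=0:
    emit(9) @ H0 ⇒ out+=9
    emit(1) @ H0 ⇒ out+=1
    H0 returns [9, 1, -5]
    H1 returns [[9, 1, -5]]
= [[9, 1, 1], [9, 1, 0], [9, 1, -5]]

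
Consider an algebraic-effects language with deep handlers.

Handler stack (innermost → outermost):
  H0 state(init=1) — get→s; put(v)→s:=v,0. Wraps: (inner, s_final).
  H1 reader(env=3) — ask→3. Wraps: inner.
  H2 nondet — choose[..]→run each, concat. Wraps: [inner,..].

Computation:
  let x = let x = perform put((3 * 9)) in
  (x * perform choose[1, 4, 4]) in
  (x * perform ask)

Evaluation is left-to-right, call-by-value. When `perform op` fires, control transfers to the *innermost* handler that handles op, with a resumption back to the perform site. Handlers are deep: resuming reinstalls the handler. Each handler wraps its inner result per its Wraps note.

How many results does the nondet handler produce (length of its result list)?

Answer: 3

Step-by-step:
put(27) @ H0 ⇒ s:=27
choose[1, 4, 4] @ H2
  branch[0] choose=1:
    ask @ H1 ⇒ 3
    H0 returns (0, 27)
    H1 returns (0, 27)
    H2 returns [(0, 27)]
  branch[1] choose=4:
    ask @ H1 ⇒ 3
    H0 returns (0, 27)
    H1 returns (0, 27)
    H2 returns [(0, 27)]
  branch[2] choose=4:
    ask @ H1 ⇒ 3
    H0 returns (0, 27)
    H1 returns (0, 27)
    H2 returns [(0, 27)]
= [(0, 27), (0, 27), (0, 27)]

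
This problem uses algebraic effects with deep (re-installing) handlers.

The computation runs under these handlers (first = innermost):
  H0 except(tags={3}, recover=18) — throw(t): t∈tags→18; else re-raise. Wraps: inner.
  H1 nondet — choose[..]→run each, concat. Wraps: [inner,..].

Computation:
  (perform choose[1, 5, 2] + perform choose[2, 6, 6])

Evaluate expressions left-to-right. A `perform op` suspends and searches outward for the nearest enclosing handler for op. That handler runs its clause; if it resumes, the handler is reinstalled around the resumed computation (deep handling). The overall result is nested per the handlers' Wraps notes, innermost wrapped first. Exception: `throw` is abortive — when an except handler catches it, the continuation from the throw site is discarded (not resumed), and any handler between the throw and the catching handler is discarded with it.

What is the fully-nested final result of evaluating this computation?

Answer: [3, 7, 7, 7, 11, 11, 4, 8, 8]

Working:
choose[1, 5, 2] @ H1
  branch[0] choose=1:
    choose[2, 6, 6] @ H1
      branch[0] choose=2:
        H0 returns 3
        H1 returns [3]
      branch[1] choose=6:
        H0 returns 7
        H1 returns [7]
      branch[2] choose=6:
        H0 returns 7
        H1 returns [7]
  branch[1] choose=5:
    choose[2, 6, 6] @ H1
      branch[0] choose=2:
        H0 returns 7
        H1 returns [7]
      branch[1] choose=6:
        H0 returns 11
        H1 returns [11]
      branch[2] choose=6:
        H0 returns 11
        H1 returns [11]
  branch[2] choose=2:
    choose[2, 6, 6] @ H1
      branch[0] choose=2:
        H0 returns 4
        H1 returns [4]
      branch[1] choose=6:
        H0 returns 8
        H1 returns [8]
      branch[2] choose=6:
        H0 returns 8
        H1 returns [8]
= [3, 7, 7, 7, 11, 11, 4, 8, 8]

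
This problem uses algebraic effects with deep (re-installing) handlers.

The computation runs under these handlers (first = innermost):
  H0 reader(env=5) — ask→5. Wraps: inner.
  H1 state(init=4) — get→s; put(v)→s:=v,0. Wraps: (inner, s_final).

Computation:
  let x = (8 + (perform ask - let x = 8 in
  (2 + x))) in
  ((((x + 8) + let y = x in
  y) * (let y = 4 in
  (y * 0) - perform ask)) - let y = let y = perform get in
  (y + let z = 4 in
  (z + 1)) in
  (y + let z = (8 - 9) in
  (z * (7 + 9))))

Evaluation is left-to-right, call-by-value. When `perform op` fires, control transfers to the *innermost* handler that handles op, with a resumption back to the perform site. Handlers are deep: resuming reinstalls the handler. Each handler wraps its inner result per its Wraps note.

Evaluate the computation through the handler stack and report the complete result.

Evaluation trace:
ask @ H0 ⇒ 5
ask @ H0 ⇒ 5
get @ H1 ⇒ 4
H0 returns -63
H1 returns (-63, 4)
= (-63, 4)

Answer: (-63, 4)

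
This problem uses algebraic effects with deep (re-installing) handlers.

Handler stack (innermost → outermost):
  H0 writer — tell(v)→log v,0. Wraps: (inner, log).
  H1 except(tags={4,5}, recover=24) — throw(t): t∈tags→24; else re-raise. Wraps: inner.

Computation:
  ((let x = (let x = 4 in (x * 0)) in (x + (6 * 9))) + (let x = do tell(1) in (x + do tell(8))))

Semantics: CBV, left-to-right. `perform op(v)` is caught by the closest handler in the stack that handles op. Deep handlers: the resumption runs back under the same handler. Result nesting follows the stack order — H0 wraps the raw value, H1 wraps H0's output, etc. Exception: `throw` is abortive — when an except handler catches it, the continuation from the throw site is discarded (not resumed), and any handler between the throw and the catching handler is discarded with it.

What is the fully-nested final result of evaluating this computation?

Answer: (54, (1, 8))

Working:
tell(1) @ H0 ⇒ log+=1
tell(8) @ H0 ⇒ log+=8
H0 returns (54, (1, 8))
H1 returns (54, (1, 8))
= (54, (1, 8))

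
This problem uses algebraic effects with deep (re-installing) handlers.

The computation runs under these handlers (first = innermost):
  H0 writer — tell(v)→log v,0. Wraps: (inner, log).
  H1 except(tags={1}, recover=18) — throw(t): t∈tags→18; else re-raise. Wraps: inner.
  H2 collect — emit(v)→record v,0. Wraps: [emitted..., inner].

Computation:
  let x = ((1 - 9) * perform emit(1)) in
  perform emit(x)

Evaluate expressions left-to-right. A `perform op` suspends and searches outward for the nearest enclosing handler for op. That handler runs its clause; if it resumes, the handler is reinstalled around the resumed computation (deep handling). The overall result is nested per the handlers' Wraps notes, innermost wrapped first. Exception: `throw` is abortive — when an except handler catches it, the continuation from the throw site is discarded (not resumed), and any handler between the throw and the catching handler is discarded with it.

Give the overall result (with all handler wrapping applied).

Step-by-step:
emit(1) @ H2 ⇒ out+=1
emit(0) @ H2 ⇒ out+=0
H0 returns (0, ())
H1 returns (0, ())
H2 returns [1, 0, (0, ())]
= [1, 0, (0, ())]

Answer: [1, 0, (0, ())]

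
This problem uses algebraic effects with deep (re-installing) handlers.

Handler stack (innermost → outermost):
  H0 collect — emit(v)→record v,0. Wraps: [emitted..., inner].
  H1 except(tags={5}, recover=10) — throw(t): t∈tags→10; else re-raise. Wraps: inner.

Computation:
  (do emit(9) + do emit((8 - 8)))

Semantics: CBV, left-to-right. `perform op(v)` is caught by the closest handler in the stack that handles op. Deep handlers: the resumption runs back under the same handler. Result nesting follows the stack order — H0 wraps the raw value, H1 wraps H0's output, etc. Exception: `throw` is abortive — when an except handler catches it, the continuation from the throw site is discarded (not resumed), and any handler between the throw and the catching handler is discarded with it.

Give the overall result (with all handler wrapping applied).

Step-by-step:
emit(9) @ H0 ⇒ out+=9
emit(0) @ H0 ⇒ out+=0
H0 returns [9, 0, 0]
H1 returns [9, 0, 0]
= [9, 0, 0]

Answer: [9, 0, 0]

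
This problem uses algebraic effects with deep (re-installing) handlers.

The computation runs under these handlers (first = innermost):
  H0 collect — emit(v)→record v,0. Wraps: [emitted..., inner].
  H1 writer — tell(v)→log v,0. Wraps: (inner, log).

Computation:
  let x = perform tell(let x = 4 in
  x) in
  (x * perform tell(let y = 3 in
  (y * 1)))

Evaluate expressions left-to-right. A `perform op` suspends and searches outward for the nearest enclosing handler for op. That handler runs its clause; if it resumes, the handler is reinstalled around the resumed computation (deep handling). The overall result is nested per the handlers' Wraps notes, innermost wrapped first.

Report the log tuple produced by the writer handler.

Answer: (4, 3)

Step-by-step:
tell(4) @ H1 ⇒ log+=4
tell(3) @ H1 ⇒ log+=3
H0 returns [0]
H1 returns ([0], (4, 3))
= ([0], (4, 3))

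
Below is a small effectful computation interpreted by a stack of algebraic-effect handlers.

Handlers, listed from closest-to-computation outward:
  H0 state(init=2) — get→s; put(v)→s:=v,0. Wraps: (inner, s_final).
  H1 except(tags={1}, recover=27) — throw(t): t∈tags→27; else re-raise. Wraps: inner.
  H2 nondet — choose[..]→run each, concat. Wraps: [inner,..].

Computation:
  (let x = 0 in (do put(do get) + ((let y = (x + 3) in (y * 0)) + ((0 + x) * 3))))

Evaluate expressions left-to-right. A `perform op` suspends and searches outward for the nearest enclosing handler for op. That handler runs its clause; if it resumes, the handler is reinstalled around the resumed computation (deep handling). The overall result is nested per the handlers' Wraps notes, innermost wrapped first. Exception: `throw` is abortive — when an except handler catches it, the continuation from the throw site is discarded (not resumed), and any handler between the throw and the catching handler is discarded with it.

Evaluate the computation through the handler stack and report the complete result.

Evaluation trace:
get @ H0 ⇒ 2
put(2) @ H0 ⇒ s:=2
H0 returns (0, 2)
H1 returns (0, 2)
H2 returns [(0, 2)]
= [(0, 2)]

Answer: [(0, 2)]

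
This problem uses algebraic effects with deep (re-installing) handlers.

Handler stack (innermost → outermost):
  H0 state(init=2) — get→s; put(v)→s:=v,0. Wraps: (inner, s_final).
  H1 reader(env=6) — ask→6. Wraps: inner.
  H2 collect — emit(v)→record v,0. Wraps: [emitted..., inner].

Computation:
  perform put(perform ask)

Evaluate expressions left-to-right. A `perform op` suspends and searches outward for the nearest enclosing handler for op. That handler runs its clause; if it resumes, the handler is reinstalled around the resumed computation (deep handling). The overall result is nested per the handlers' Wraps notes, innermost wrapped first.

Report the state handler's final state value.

Step-by-step:
ask @ H1 ⇒ 6
put(6) @ H0 ⇒ s:=6
H0 returns (0, 6)
H1 returns (0, 6)
H2 returns [(0, 6)]
= [(0, 6)]

Answer: 6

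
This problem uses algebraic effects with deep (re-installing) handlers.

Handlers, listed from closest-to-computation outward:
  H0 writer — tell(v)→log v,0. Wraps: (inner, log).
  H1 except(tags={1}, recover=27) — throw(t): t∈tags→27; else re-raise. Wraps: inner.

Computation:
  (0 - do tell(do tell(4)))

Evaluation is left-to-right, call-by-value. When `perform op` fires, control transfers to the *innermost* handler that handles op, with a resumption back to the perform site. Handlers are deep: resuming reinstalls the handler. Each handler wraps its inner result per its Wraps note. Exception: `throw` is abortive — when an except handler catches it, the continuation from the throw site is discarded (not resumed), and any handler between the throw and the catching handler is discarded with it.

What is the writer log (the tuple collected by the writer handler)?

Answer: (4, 0)

Step-by-step:
tell(4) @ H0 ⇒ log+=4
tell(0) @ H0 ⇒ log+=0
H0 returns (0, (4, 0))
H1 returns (0, (4, 0))
= (0, (4, 0))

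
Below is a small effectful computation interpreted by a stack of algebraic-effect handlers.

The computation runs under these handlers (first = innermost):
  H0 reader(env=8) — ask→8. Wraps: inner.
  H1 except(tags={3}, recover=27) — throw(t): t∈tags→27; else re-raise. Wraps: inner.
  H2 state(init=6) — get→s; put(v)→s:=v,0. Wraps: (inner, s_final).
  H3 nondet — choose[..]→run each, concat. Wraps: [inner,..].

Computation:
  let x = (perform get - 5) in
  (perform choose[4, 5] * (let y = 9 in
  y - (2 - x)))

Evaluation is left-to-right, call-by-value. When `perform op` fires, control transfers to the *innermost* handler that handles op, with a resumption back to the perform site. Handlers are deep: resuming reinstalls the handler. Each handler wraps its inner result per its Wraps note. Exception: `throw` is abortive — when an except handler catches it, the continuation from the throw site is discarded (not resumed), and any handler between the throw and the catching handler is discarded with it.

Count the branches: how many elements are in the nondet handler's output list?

Evaluation trace:
get @ H2 ⇒ 6
choose[4, 5] @ H3
  branch[0] choose=4:
    H0 returns 32
    H1 returns 32
    H2 returns (32, 6)
    H3 returns [(32, 6)]
  branch[1] choose=5:
    H0 returns 40
    H1 returns 40
    H2 returns (40, 6)
    H3 returns [(40, 6)]
= [(32, 6), (40, 6)]

Answer: 2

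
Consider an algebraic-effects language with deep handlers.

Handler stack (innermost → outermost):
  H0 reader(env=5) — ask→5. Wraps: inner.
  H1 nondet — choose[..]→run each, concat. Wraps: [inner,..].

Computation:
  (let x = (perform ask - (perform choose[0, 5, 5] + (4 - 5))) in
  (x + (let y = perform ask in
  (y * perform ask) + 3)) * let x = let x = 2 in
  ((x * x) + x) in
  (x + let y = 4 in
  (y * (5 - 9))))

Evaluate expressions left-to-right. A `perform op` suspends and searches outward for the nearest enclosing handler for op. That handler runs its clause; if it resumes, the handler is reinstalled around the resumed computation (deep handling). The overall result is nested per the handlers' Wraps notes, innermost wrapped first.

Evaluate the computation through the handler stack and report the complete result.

Evaluation trace:
ask @ H0 ⇒ 5
choose[0, 5, 5] @ H1
  branch[0] choose=0:
    ask @ H0 ⇒ 5
    ask @ H0 ⇒ 5
    H0 returns -340
    H1 returns [-340]
  branch[1] choose=5:
    ask @ H0 ⇒ 5
    ask @ H0 ⇒ 5
    H0 returns -290
    H1 returns [-290]
  branch[2] choose=5:
    ask @ H0 ⇒ 5
    ask @ H0 ⇒ 5
    H0 returns -290
    H1 returns [-290]
= [-340, -290, -290]

Answer: [-340, -290, -290]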